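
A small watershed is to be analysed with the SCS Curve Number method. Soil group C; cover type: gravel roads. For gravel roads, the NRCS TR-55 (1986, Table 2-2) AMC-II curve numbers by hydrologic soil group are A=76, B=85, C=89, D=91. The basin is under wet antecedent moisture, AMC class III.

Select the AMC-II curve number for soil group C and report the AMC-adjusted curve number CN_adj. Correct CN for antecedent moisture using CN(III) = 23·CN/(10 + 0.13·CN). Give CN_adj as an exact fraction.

NRCS table: gravel roads, soil group C → CN(II) = 89
Wet (AMC III): CN(III) = 23·89/(10 + 0.13·89) = 2047/(2157/100) = 204700/2157 ≈ 94.900

CN_adj = 204700/2157 ≈ 94.900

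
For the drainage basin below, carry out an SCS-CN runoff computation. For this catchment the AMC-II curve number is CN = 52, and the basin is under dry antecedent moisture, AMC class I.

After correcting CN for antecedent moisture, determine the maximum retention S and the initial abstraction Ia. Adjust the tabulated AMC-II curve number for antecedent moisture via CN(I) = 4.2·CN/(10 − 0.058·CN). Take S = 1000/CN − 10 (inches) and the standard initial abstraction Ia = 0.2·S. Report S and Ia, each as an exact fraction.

Dry (AMC I): CN(I) = 4.2·52/(10 − 0.058·52) = (1092/5)/(873/125) = 9100/291 ≈ 31.271
Retention S: 1000/CN − 10 with CN=31.271 → S = 2000/91 ≈ 21.978 in
Ia = 0.2S: 0.2·21.978 = 4.396 in (exactly 400/91)

S = 2000/91 in ≈ 21.978 in; Ia = 400/91 in ≈ 4.396 in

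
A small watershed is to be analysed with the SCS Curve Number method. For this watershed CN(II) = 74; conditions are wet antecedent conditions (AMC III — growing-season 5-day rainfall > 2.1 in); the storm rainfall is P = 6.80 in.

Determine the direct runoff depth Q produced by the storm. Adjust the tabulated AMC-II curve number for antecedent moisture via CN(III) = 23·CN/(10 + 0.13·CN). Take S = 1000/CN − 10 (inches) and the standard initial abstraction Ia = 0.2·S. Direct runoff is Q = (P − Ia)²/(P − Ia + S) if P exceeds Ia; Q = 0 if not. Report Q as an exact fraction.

Wet (AMC III): CN(III) = 23·74/(10 + 0.13·74) = 1702/(981/50) = 85100/981 ≈ 86.748
Max retention: S = 1000/(85100/981) − 10 = 1300/851 in (≈ 1.528 in)
Initial abstraction Ia = S/5 = (1300/851)/5 = 260/851 ≈ 0.306 in
P − Ia = 6.800 − 0.306 = 27634/4255 ≈ 6.494 in (> 0, runoff occurs)
Q = (27634/4255)²/((27634/4255) + 1300/851) = (763637956/18105025)/(34134/4255) = 381818978/72620085 in ≈ 5.258 in

Q = 381818978/72620085 in ≈ 5.258 in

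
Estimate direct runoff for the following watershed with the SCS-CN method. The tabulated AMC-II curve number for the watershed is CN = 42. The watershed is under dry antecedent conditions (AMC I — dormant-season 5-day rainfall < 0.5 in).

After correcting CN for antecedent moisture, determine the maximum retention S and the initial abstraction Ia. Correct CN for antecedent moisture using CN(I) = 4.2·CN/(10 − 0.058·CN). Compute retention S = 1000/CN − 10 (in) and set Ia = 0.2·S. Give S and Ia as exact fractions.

S = 14500/441 in ≈ 32.880 in; Ia = 2900/441 in ≈ 6.576 in

Adjust CN=42 to AMC I: 4.2·42/(10 − 0.058·42) → (882/5) ÷ (1891/250) = 44100/1891 ≈ 23.321
S = 1000/(44100/1891) − 10 = 14500/441 in ≈ 32.880 in
Ia = 0.2S: 0.2·32.880 = 6.576 in (exactly 2900/441)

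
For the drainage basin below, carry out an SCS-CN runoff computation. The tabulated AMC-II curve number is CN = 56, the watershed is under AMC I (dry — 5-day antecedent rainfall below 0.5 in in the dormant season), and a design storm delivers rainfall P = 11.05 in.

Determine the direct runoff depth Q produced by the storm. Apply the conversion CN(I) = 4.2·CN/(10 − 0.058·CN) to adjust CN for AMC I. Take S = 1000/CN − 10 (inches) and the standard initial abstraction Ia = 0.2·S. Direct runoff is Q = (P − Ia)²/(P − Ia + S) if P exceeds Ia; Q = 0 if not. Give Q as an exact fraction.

CN(I) from CN(II)=56: (4.2·56)/(10 − 0.058·56) = 7350/211 ≈ 34.834
Max retention: S = 1000/(7350/211) − 10 = 2750/147 in (≈ 18.707 in)
Ia = 0.2·(2750/147) = 550/147 in ≈ 3.741 in
Since P=11.050 > Ia=3.741: effective rainfall P−Ia = 21487/2940 in
Q = (21487/2940)²/((21487/2940) + 2750/147) = (461691169/8643600)/(76487/2940) = 461691169/224871780 in ≈ 2.053 in

Q = 461691169/224871780 in ≈ 2.053 in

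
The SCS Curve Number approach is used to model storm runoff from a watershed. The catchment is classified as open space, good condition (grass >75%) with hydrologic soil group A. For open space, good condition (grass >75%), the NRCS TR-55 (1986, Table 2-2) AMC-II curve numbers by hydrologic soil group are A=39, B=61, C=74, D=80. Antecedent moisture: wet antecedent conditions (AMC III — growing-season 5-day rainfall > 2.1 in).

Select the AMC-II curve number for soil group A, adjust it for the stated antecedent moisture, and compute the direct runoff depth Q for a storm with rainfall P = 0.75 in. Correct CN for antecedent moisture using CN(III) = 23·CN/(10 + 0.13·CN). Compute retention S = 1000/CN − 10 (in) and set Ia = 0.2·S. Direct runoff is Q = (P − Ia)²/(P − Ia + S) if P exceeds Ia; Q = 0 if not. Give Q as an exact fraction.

Q = 0 in ≈ 0.000 in

NRCS table: open space, good condition (grass >75%), soil group A → CN(II) = 39
Wet (AMC III): CN(III) = 23·39/(10 + 0.13·39) = 897/(1507/100) = 89700/1507 ≈ 59.522
Retention S: 1000/CN − 10 with CN=59.522 → S = 6100/897 ≈ 6.800 in
Initial abstraction Ia = S/5 = (6100/897)/5 = 1220/897 ≈ 1.360 in
P = 0.750 ≤ Ia = 1.360 in: entire storm abstracted, Q = 0.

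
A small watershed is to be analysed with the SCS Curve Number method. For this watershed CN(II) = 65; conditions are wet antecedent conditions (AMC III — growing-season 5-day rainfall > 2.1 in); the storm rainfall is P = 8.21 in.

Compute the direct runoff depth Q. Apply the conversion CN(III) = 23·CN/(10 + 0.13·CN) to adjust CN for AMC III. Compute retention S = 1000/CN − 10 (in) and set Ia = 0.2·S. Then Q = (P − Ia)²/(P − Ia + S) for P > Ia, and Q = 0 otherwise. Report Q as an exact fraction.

Q = 53582527441/9014222100 in ≈ 5.944 in

Wet (AMC III): CN(III) = 23·65/(10 + 0.13·65) = 1495/(369/20) = 29900/369 ≈ 81.030
Max retention: S = 1000/(29900/369) − 10 = 700/299 in (≈ 2.341 in)
Ia = 0.2S: 0.2·2.341 = 0.468 in (exactly 140/299)
Excess rainfall: 8.210 − 0.468 = 7.742 in; P > Ia so Q > 0
Q: (231479/29900)² ÷ (301479/29900) = 53582527441/9014222100 in (≈ 5.944 in)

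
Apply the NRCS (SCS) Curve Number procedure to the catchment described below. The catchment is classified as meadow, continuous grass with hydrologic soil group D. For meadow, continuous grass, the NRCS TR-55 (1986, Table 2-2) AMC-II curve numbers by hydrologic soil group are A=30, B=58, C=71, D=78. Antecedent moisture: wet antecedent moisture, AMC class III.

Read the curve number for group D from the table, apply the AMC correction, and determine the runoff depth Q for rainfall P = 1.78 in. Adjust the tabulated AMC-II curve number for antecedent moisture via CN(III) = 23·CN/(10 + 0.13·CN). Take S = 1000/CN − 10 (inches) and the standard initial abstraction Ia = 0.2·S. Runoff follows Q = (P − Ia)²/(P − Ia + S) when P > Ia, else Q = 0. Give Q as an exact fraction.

NRCS table: meadow, continuous grass, soil group D → CN(II) = 78
CN(III) from CN(II)=78: (23·78)/(10 + 0.13·78) = 89700/1007 ≈ 89.076
Max retention: S = 1000/(89700/1007) − 10 = 1100/897 in (≈ 1.226 in)
Ia = 0.2·(1100/897) = 220/897 in ≈ 0.245 in
Excess rainfall: 1.780 − 0.245 = 1.535 in; P > Ia so Q > 0
Q = (68833/44850)²/((68833/44850) + 1100/897) = (4737981889/2011522500)/(123833/44850) = 4737981889/5553910050 in ≈ 0.853 in

Q = 4737981889/5553910050 in ≈ 0.853 in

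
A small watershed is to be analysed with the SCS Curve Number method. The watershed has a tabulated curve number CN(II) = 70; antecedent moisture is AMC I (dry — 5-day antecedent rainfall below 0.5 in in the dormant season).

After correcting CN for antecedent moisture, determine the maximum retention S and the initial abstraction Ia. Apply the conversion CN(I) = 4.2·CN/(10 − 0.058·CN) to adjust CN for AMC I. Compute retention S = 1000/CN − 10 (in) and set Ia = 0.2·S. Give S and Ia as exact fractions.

S = 500/49 in ≈ 10.204 in; Ia = 100/49 in ≈ 2.041 in

Dry (AMC I): CN(I) = 4.2·70/(10 − 0.058·70) = 294/(297/50) = 4900/99 ≈ 49.495
S = 1000/(4900/99) − 10 = 500/49 in ≈ 10.204 in
Ia = 0.2S: 0.2·10.204 = 2.041 in (exactly 100/49)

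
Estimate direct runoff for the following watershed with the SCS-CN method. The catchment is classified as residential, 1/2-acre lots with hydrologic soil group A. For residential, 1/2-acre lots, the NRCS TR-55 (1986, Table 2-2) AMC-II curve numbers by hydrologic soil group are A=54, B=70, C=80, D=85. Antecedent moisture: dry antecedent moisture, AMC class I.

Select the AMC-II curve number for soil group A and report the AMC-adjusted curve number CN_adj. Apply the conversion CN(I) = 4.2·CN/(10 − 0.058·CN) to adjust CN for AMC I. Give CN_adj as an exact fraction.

NRCS table: residential, 1/2-acre lots, soil group A → CN(II) = 54
CN(I) from CN(II)=54: (4.2·54)/(10 − 0.058·54) = 56700/1717 ≈ 33.023

CN_adj = 56700/1717 ≈ 33.023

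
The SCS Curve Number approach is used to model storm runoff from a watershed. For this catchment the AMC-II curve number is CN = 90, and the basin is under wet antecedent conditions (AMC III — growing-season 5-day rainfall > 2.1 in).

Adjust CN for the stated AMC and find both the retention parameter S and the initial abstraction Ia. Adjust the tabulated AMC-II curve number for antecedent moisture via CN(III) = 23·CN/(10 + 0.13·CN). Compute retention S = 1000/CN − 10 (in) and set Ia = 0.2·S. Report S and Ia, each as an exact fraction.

Adjust CN=90 to AMC III: 23·90/(10 + 0.13·90) → 2070 ÷ (217/10) = 20700/217 ≈ 95.392
Retention S: 1000/CN − 10 with CN=95.392 → S = 100/207 ≈ 0.483 in
Ia = 0.2S: 0.2·0.483 = 0.097 in (exactly 20/207)

S = 100/207 in ≈ 0.483 in; Ia = 20/207 in ≈ 0.097 in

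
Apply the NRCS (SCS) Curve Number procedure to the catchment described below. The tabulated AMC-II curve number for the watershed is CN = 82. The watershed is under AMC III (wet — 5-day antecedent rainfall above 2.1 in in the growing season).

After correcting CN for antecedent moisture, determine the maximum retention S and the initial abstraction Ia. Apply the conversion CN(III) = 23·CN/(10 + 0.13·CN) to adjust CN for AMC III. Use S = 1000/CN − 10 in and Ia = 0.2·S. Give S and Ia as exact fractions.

S = 900/943 in ≈ 0.954 in; Ia = 180/943 in ≈ 0.191 in

Adjust CN=82 to AMC III: 23·82/(10 + 0.13·82) → 1886 ÷ (1033/50) = 94300/1033 ≈ 91.288
S = 1000/(94300/1033) − 10 = 900/943 in ≈ 0.954 in
Ia = 0.2·(900/943) = 180/943 in ≈ 0.191 in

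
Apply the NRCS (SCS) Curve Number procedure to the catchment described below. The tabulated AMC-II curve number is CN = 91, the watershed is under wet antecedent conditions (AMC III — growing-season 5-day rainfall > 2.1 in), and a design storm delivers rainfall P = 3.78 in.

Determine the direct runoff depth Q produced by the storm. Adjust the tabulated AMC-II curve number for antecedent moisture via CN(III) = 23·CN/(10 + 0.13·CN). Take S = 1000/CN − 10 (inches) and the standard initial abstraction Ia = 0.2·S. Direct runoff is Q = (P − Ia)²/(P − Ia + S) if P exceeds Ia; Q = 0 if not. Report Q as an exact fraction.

Adjust CN=91 to AMC III: 23·91/(10 + 0.13·91) → 2093 ÷ (2183/100) = 209300/2183 ≈ 95.877
Max retention: S = 1000/(209300/2183) − 10 = 900/2093 in (≈ 0.430 in)
Initial abstraction Ia = S/5 = (900/2093)/5 = 180/2093 ≈ 0.086 in
Excess rainfall: 3.780 − 0.086 = 3.694 in; P > Ia so Q > 0
Runoff Q = (P−Ia)²/(P−Ia+S) = (3.694)²/(3.694+0.430) = 16604641881/5018281450 ≈ 3.309 in

Q = 16604641881/5018281450 in ≈ 3.309 in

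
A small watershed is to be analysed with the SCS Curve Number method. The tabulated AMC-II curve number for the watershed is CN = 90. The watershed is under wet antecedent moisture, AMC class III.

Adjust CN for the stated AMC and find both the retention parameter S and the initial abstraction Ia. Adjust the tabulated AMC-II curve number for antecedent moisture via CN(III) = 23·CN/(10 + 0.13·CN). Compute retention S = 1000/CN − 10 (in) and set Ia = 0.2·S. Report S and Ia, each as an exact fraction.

Adjust CN=90 to AMC III: 23·90/(10 + 0.13·90) → 2070 ÷ (217/10) = 20700/217 ≈ 95.392
Retention S: 1000/CN − 10 with CN=95.392 → S = 100/207 ≈ 0.483 in
Ia = 0.2·(100/207) = 20/207 in ≈ 0.097 in

S = 100/207 in ≈ 0.483 in; Ia = 20/207 in ≈ 0.097 in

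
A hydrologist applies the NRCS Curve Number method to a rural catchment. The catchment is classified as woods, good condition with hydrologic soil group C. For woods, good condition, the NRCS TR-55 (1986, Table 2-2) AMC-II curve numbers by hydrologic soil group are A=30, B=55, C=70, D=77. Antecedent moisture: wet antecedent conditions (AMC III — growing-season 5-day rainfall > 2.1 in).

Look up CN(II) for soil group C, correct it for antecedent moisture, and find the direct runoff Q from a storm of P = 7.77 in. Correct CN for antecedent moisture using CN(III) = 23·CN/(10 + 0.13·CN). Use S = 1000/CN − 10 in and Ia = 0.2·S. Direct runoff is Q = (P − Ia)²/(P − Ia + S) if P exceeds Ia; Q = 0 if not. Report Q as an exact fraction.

NRCS table: woods, good condition, soil group C → CN(II) = 70
Adjust CN=70 to AMC III: 23·70/(10 + 0.13·70) → 1610 ÷ (191/10) = 16100/191 ≈ 84.293
Retention S: 1000/CN − 10 with CN=84.293 → S = 300/161 ≈ 1.863 in
Ia = 0.2·(300/161) = 60/161 in ≈ 0.373 in
Excess rainfall: 7.770 − 0.373 = 7.397 in; P > Ia so Q > 0
Q: (119097/16100)² ÷ (149097/16100) = 4728031803/800153900 in (≈ 5.909 in)

Q = 4728031803/800153900 in ≈ 5.909 in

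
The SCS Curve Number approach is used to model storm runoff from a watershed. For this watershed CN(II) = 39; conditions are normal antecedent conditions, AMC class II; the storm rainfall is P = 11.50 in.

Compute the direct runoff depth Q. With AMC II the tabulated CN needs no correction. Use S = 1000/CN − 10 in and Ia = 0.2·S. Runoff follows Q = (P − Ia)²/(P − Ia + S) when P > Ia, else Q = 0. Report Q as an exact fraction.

Q = 426409/146094 in ≈ 2.919 in

Average conditions: CN = 39 (no AMC adjustment).
Max retention: S = 1000/39 − 10 = 610/39 in (≈ 15.641 in)
Initial abstraction Ia = S/5 = (610/39)/5 = 122/39 ≈ 3.128 in
Since P=11.500 > Ia=3.128: effective rainfall P−Ia = 653/78 in
Q = (653/78)²/((653/78) + 610/39) = (426409/6084)/(1873/78) = 426409/146094 in ≈ 2.919 in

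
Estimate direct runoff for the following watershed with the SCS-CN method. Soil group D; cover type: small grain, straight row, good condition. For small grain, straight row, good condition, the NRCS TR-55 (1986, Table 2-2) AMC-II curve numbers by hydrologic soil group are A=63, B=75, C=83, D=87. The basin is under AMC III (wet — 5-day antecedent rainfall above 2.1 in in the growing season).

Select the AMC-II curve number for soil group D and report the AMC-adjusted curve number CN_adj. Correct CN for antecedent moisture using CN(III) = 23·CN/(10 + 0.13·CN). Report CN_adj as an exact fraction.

CN_adj = 200100/2131 ≈ 93.900

NRCS table: small grain, straight row, good condition, soil group D → CN(II) = 87
Wet (AMC III): CN(III) = 23·87/(10 + 0.13·87) = 2001/(2131/100) = 200100/2131 ≈ 93.900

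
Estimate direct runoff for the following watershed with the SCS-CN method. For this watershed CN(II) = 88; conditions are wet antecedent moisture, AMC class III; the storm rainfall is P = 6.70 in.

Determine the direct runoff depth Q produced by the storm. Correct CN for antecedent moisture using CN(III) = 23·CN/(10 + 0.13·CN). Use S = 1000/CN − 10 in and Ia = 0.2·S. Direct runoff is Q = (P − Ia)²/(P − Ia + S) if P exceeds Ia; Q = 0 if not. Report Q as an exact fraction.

Adjust CN=88 to AMC III: 23·88/(10 + 0.13·88) → 2024 ÷ (536/25) = 6325/67 ≈ 94.403
S = 1000/(6325/67) − 10 = 150/253 in ≈ 0.593 in
Initial abstraction Ia = S/5 = (150/253)/5 = 30/253 ≈ 0.119 in
P − Ia = 6.700 − 0.119 = 16651/2530 ≈ 6.581 in (> 0, runoff occurs)
Q: (16651/2530)² ÷ (18151/2530) = 277255801/45922030 in (≈ 6.038 in)

Q = 277255801/45922030 in ≈ 6.038 in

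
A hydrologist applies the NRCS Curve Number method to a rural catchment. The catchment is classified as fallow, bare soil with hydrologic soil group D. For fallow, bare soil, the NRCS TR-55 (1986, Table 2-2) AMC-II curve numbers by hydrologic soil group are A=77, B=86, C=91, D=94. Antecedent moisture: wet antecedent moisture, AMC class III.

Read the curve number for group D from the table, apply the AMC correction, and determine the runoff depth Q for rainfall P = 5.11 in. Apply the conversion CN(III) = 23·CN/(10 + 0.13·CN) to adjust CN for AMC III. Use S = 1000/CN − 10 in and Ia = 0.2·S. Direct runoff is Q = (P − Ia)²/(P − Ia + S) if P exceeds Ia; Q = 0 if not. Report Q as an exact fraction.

Q = 298543124881/62307867100 in ≈ 4.791 in

NRCS table: fallow, bare soil, soil group D → CN(II) = 94
Wet (AMC III): CN(III) = 23·94/(10 + 0.13·94) = 2162/(1111/50) = 108100/1111 ≈ 97.300
Max retention: S = 1000/(108100/1111) − 10 = 300/1081 in (≈ 0.278 in)
Ia = 0.2S: 0.2·0.278 = 0.056 in (exactly 60/1081)
Excess rainfall: 5.110 − 0.056 = 5.054 in; P > Ia so Q > 0
Runoff Q = (P−Ia)²/(P−Ia+S) = (5.054)²/(5.054+0.278) = 298543124881/62307867100 ≈ 4.791 in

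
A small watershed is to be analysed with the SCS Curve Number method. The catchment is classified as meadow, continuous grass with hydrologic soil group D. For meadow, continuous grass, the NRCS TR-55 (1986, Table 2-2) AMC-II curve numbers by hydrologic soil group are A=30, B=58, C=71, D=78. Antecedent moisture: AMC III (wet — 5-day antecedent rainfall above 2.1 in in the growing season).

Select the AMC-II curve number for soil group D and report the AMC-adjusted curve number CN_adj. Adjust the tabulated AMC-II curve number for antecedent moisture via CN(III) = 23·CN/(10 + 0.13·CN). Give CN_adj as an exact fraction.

NRCS table: meadow, continuous grass, soil group D → CN(II) = 78
Adjust CN=78 to AMC III: 23·78/(10 + 0.13·78) → 1794 ÷ (1007/50) = 89700/1007 ≈ 89.076

CN_adj = 89700/1007 ≈ 89.076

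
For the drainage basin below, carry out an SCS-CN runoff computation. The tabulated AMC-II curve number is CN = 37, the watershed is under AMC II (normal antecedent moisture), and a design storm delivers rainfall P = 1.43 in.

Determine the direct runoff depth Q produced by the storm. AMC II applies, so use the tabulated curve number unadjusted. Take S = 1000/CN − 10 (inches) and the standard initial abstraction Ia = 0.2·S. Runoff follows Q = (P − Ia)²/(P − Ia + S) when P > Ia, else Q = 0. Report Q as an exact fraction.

Q = 0 in ≈ 0.000 in

Average conditions: CN = 37 (no AMC adjustment).
Retention S: 1000/CN − 10 with CN=37.000 → S = 630/37 ≈ 17.027 in
Ia = 0.2S: 0.2·17.027 = 3.405 in (exactly 126/37)
P = 1.430 ≤ Ia = 3.405 in: entire storm abstracted, Q = 0.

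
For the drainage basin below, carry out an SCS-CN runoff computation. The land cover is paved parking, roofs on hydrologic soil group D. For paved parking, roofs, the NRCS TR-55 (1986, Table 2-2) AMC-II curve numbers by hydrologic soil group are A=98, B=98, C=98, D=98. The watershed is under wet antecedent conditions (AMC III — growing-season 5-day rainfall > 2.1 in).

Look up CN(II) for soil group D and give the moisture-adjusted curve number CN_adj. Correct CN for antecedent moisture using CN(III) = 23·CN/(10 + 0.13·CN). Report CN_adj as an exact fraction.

NRCS table: paved parking, roofs, soil group D → CN(II) = 98
Adjust CN=98 to AMC III: 23·98/(10 + 0.13·98) → 2254 ÷ (1137/50) = 112700/1137 ≈ 99.120

CN_adj = 112700/1137 ≈ 99.120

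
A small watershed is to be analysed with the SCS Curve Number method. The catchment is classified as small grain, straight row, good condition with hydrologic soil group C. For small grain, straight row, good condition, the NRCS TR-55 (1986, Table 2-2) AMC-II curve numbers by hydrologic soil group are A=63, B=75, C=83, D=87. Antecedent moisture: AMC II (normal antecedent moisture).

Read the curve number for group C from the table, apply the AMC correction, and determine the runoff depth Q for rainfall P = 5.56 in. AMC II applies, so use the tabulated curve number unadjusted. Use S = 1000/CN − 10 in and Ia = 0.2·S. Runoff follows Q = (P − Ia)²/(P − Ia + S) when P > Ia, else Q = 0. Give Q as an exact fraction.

NRCS table: small grain, straight row, good condition, soil group C → CN(II) = 83
CN(II) = 83; AMC II needs no correction.
Retention S: 1000/CN − 10 with CN=83.000 → S = 170/83 ≈ 2.048 in
Ia = 0.2·(170/83) = 34/83 in ≈ 0.410 in
Excess rainfall: 5.560 − 0.410 = 5.150 in; P > Ia so Q > 0
Runoff Q = (P−Ia)²/(P−Ia+S) = (5.150)²/(5.150+2.048) = 114211969/30994275 ≈ 3.685 in

Q = 114211969/30994275 in ≈ 3.685 in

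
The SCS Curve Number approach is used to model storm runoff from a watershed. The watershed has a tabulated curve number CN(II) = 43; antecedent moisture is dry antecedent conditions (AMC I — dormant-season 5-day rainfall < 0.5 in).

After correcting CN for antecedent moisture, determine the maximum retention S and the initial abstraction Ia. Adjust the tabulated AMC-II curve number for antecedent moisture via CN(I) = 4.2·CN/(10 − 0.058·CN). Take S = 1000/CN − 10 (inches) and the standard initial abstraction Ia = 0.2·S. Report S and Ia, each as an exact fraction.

S = 9500/301 in ≈ 31.561 in; Ia = 1900/301 in ≈ 6.312 in

Adjust CN=43 to AMC I: 4.2·43/(10 − 0.058·43) → (903/5) ÷ (3753/500) = 30100/1251 ≈ 24.061
S = 1000/(30100/1251) − 10 = 9500/301 in ≈ 31.561 in
Ia = 0.2·(9500/301) = 1900/301 in ≈ 6.312 in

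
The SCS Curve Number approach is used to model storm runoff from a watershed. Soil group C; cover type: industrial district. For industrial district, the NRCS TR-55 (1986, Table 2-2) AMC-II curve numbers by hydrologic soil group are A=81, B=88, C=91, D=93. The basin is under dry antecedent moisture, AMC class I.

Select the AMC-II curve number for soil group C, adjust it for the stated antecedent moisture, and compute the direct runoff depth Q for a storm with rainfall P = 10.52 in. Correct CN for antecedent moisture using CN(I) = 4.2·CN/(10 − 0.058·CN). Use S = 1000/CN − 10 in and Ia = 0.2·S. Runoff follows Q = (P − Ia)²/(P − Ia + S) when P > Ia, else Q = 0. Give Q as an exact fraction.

Q = 25609920961/3145681175 in ≈ 8.141 in

NRCS table: industrial district, soil group C → CN(II) = 91
CN(I) from CN(II)=91: (4.2·91)/(10 − 0.058·91) = 63700/787 ≈ 80.940
Max retention: S = 1000/(63700/787) − 10 = 1500/637 in (≈ 2.355 in)
Initial abstraction Ia = S/5 = (1500/637)/5 = 300/637 ≈ 0.471 in
P − Ia = 10.520 − 0.471 = 160031/15925 ≈ 10.049 in (> 0, runoff occurs)
Q = (160031/15925)²/((160031/15925) + 1500/637) = (25609920961/253605625)/(197531/15925) = 25609920961/3145681175 in ≈ 8.141 in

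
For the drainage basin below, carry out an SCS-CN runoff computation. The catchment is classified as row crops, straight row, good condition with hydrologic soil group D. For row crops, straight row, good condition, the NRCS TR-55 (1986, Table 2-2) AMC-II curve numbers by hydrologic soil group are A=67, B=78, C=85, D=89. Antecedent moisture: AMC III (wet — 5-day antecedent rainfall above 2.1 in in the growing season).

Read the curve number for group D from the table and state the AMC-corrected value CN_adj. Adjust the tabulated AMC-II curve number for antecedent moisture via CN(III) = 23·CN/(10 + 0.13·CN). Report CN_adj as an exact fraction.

CN_adj = 204700/2157 ≈ 94.900

NRCS table: row crops, straight row, good condition, soil group D → CN(II) = 89
Adjust CN=89 to AMC III: 23·89/(10 + 0.13·89) → 2047 ÷ (2157/100) = 204700/2157 ≈ 94.900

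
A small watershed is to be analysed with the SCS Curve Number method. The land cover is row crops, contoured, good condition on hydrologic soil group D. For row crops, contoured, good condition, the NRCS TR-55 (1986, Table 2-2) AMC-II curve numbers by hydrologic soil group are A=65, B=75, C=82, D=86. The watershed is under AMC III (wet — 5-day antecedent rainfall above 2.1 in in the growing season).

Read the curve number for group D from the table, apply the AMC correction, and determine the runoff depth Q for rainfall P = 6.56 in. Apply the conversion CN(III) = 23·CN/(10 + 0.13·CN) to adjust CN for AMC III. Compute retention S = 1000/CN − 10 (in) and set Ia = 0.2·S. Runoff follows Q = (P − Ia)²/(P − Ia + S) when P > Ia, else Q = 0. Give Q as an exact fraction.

NRCS table: row crops, contoured, good condition, soil group D → CN(II) = 86
Wet (AMC III): CN(III) = 23·86/(10 + 0.13·86) = 1978/(1059/50) = 98900/1059 ≈ 93.390
Max retention: S = 1000/(98900/1059) − 10 = 700/989 in (≈ 0.708 in)
Ia = 0.2S: 0.2·0.708 = 0.142 in (exactly 140/989)
Excess rainfall: 6.560 − 0.142 = 6.418 in; P > Ia so Q > 0
Q = (158696/24725)²/((158696/24725) + 700/989) = (25184420416/611325625)/(176196/24725) = 6296105104/1089111525 in ≈ 5.781 in

Q = 6296105104/1089111525 in ≈ 5.781 in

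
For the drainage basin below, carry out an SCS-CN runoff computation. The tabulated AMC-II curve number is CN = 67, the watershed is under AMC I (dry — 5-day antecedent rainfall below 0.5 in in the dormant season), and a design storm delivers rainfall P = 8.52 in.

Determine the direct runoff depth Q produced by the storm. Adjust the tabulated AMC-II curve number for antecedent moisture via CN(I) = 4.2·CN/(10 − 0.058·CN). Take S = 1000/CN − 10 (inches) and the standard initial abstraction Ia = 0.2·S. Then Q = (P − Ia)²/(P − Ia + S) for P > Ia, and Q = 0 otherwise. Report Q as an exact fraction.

Q = 5241325609/2461042325 in ≈ 2.130 in

Dry (AMC I): CN(I) = 4.2·67/(10 − 0.058·67) = (1407/5)/(3057/500) = 46900/1019 ≈ 46.026
S = 1000/(46900/1019) − 10 = 5500/469 in ≈ 11.727 in
Ia = 0.2S: 0.2·11.727 = 2.345 in (exactly 1100/469)
P − Ia = 8.520 − 2.345 = 72397/11725 ≈ 6.175 in (> 0, runoff occurs)
Q = (72397/11725)²/((72397/11725) + 5500/469) = (5241325609/137475625)/(209897/11725) = 5241325609/2461042325 in ≈ 2.130 in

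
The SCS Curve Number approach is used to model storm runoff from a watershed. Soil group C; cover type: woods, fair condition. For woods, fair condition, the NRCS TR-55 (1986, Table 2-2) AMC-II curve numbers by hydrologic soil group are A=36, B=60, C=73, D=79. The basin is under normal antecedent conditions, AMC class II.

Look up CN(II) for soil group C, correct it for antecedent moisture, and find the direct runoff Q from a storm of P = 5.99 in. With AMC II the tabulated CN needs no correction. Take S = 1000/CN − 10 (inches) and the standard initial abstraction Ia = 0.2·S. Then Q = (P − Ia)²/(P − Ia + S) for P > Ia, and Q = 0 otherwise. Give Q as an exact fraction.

Q = 1468958929/476887100 in ≈ 3.080 in

NRCS table: woods, fair condition, soil group C → CN(II) = 73
Average conditions: CN = 73 (no AMC adjustment).
Retention S: 1000/CN − 10 with CN=73.000 → S = 270/73 ≈ 3.699 in
Ia = 0.2S: 0.2·3.699 = 0.740 in (exactly 54/73)
Excess rainfall: 5.990 − 0.740 = 5.250 in; P > Ia so Q > 0
Runoff Q = (P−Ia)²/(P−Ia+S) = (5.250)²/(5.250+3.699) = 1468958929/476887100 ≈ 3.080 in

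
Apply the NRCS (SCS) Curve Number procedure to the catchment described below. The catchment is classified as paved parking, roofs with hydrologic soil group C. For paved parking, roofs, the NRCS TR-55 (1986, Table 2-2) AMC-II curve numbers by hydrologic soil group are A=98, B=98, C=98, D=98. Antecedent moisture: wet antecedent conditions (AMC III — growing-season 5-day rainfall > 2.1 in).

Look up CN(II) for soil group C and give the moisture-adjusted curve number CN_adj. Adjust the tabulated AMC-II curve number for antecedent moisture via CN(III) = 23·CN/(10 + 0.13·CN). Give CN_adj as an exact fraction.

CN_adj = 112700/1137 ≈ 99.120

NRCS table: paved parking, roofs, soil group C → CN(II) = 98
CN(III) from CN(II)=98: (23·98)/(10 + 0.13·98) = 112700/1137 ≈ 99.120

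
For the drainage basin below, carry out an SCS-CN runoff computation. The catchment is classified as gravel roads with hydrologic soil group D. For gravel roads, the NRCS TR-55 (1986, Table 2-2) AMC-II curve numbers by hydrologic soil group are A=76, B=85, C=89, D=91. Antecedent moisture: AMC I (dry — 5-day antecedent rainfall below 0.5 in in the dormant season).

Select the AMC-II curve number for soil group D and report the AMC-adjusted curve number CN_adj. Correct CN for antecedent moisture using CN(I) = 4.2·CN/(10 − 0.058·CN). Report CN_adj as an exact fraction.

CN_adj = 63700/787 ≈ 80.940

NRCS table: gravel roads, soil group D → CN(II) = 91
Dry (AMC I): CN(I) = 4.2·91/(10 − 0.058·91) = (1911/5)/(2361/500) = 63700/787 ≈ 80.940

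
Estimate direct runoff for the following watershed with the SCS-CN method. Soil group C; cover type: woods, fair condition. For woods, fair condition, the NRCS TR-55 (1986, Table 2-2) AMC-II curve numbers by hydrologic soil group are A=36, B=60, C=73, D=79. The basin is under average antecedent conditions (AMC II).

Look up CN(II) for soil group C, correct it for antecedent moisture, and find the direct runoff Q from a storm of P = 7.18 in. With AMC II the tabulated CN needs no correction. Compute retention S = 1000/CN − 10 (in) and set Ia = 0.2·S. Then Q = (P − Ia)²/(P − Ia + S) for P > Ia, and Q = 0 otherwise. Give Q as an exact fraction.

Q = 552579049/135075550 in ≈ 4.091 in

NRCS table: woods, fair condition, soil group C → CN(II) = 73
AMC II — tabulated CN = 73 applies directly.
S = 1000/73 − 10 = 270/73 in ≈ 3.699 in
Initial abstraction Ia = S/5 = (270/73)/5 = 54/73 ≈ 0.740 in
Excess rainfall: 7.180 − 0.740 = 6.440 in; P > Ia so Q > 0
Q: (23507/3650)² ÷ (37007/3650) = 552579049/135075550 in (≈ 4.091 in)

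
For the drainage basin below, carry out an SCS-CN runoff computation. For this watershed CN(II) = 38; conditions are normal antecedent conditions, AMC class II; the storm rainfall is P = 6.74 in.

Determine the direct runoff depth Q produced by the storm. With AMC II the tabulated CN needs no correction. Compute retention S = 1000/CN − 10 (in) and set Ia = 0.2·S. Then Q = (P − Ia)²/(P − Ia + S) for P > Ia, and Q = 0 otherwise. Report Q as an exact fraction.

Q = 10909809/17862850 in ≈ 0.611 in

CN(II) = 38; AMC II needs no correction.
S = 1000/38 − 10 = 310/19 in ≈ 16.316 in
Initial abstraction Ia = S/5 = (310/19)/5 = 62/19 ≈ 3.263 in
P − Ia = 6.740 − 3.263 = 3303/950 ≈ 3.477 in (> 0, runoff occurs)
Runoff Q = (P−Ia)²/(P−Ia+S) = (3.477)²/(3.477+16.316) = 10909809/17862850 ≈ 0.611 in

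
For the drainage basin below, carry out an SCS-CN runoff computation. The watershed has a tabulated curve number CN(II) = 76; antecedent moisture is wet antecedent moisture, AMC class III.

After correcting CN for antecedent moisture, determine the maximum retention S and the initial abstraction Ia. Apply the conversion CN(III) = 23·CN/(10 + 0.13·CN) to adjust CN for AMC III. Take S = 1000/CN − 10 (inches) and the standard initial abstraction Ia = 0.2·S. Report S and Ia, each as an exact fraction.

Wet (AMC III): CN(III) = 23·76/(10 + 0.13·76) = 1748/(497/25) = 43700/497 ≈ 87.928
S = 1000/(43700/497) − 10 = 600/437 in ≈ 1.373 in
Initial abstraction Ia = S/5 = (600/437)/5 = 120/437 ≈ 0.275 in

S = 600/437 in ≈ 1.373 in; Ia = 120/437 in ≈ 0.275 in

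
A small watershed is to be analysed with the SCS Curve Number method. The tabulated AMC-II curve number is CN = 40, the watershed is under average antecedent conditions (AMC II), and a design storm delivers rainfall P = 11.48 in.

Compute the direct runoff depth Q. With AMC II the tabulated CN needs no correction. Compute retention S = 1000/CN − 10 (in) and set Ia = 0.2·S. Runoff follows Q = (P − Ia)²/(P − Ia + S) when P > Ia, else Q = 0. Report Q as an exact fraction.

Q = 44944/14675 in ≈ 3.063 in

Average conditions: CN = 40 (no AMC adjustment).
Max retention: S = 1000/40 − 10 = 15 in (≈ 15.000 in)
Ia = 0.2·15 = 3 in ≈ 3.000 in
Excess rainfall: 11.480 − 3.000 = 8.480 in; P > Ia so Q > 0
Q = (212/25)²/((212/25) + 15) = (44944/625)/(587/25) = 44944/14675 in ≈ 3.063 in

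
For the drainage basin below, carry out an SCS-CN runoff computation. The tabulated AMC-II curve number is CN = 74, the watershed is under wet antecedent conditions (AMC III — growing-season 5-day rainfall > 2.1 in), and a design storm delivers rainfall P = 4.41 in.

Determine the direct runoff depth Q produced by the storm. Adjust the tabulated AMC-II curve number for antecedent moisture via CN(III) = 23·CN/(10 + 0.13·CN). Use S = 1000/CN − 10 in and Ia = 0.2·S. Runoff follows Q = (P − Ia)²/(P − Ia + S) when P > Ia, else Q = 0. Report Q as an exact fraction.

Adjust CN=74 to AMC III: 23·74/(10 + 0.13·74) → 1702 ÷ (981/50) = 85100/981 ≈ 86.748
Retention S: 1000/CN − 10 with CN=86.748 → S = 1300/851 ≈ 1.528 in
Initial abstraction Ia = S/5 = (1300/851)/5 = 260/851 ≈ 0.306 in
Excess rainfall: 4.410 − 0.306 = 4.104 in; P > Ia so Q > 0
Q: (349291/85100)² ÷ (479291/85100) = 122004202681/40787664100 in (≈ 2.991 in)

Q = 122004202681/40787664100 in ≈ 2.991 in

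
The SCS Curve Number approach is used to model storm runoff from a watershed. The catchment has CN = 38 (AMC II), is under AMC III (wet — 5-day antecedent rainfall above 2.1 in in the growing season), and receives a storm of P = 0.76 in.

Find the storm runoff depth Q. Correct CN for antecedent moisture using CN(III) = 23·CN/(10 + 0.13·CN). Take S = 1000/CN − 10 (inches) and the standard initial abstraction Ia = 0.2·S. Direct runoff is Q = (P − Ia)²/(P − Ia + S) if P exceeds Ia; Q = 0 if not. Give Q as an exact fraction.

CN(III) from CN(II)=38: (23·38)/(10 + 0.13·38) = 43700/747 ≈ 58.501
Retention S: 1000/CN − 10 with CN=58.501 → S = 3100/437 ≈ 7.094 in
Ia = 0.2S: 0.2·7.094 = 1.419 in (exactly 620/437)
P = 0.760 ≤ Ia = 1.419 in: entire storm abstracted, Q = 0.

Q = 0 in ≈ 0.000 in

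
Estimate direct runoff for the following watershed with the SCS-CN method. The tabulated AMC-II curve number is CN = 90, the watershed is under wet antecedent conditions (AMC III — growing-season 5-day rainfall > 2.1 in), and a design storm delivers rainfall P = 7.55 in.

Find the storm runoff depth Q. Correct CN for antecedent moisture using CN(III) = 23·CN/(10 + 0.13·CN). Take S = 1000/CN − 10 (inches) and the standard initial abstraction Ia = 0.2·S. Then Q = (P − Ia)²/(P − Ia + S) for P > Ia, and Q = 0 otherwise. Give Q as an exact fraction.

Wet (AMC III): CN(III) = 23·90/(10 + 0.13·90) = 2070/(217/10) = 20700/217 ≈ 95.392
S = 1000/(20700/217) − 10 = 100/207 in ≈ 0.483 in
Ia = 0.2S: 0.2·0.483 = 0.097 in (exactly 20/207)
Since P=7.550 > Ia=0.097: effective rainfall P−Ia = 30857/4140 in
Q = (30857/4140)²/((30857/4140) + 100/207) = (952154449/17139600)/(32857/4140) = 952154449/136027980 in ≈ 7.000 in

Q = 952154449/136027980 in ≈ 7.000 in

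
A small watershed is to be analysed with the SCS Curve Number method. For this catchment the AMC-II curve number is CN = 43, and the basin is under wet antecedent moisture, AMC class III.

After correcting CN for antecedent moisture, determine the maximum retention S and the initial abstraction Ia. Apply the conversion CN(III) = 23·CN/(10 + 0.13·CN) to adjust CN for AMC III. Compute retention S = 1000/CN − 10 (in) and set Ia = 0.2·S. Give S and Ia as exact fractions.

Wet (AMC III): CN(III) = 23·43/(10 + 0.13·43) = 989/(1559/100) = 98900/1559 ≈ 63.438
Max retention: S = 1000/(98900/1559) − 10 = 5700/989 in (≈ 5.763 in)
Ia = 0.2·(5700/989) = 1140/989 in ≈ 1.153 in

S = 5700/989 in ≈ 5.763 in; Ia = 1140/989 in ≈ 1.153 in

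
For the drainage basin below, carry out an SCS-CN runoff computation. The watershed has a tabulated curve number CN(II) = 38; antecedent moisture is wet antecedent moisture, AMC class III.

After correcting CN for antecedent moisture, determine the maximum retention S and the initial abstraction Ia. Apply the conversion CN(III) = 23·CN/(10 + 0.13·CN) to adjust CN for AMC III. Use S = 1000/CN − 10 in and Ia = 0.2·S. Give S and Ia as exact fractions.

S = 3100/437 in ≈ 7.094 in; Ia = 620/437 in ≈ 1.419 in

Adjust CN=38 to AMC III: 23·38/(10 + 0.13·38) → 874 ÷ (747/50) = 43700/747 ≈ 58.501
S = 1000/(43700/747) − 10 = 3100/437 in ≈ 7.094 in
Initial abstraction Ia = S/5 = (3100/437)/5 = 620/437 ≈ 1.419 in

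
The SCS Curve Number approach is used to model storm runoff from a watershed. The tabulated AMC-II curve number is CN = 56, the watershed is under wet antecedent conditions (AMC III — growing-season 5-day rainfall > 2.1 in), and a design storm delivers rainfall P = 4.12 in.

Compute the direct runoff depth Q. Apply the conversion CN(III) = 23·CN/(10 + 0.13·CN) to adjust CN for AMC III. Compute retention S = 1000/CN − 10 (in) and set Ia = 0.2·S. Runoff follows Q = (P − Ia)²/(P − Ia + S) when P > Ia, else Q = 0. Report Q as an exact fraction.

Q = 191351889/111021575 in ≈ 1.724 in

Wet (AMC III): CN(III) = 23·56/(10 + 0.13·56) = 1288/(432/25) = 4025/54 ≈ 74.537
Max retention: S = 1000/(4025/54) − 10 = 550/161 in (≈ 3.416 in)
Ia = 0.2S: 0.2·3.416 = 0.683 in (exactly 110/161)
Since P=4.120 > Ia=0.683: effective rainfall P−Ia = 13833/4025 in
Q = (13833/4025)²/((13833/4025) + 550/161) = (191351889/16200625)/(27583/4025) = 191351889/111021575 in ≈ 1.724 in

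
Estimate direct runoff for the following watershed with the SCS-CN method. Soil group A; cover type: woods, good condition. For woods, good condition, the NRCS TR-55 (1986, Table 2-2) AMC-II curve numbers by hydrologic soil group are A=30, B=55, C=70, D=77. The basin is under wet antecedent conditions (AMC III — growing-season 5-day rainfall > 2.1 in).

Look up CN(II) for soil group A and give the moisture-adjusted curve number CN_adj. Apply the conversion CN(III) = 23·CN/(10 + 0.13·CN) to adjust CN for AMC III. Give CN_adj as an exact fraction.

CN_adj = 6900/139 ≈ 49.640

NRCS table: woods, good condition, soil group A → CN(II) = 30
Adjust CN=30 to AMC III: 23·30/(10 + 0.13·30) → 690 ÷ (139/10) = 6900/139 ≈ 49.640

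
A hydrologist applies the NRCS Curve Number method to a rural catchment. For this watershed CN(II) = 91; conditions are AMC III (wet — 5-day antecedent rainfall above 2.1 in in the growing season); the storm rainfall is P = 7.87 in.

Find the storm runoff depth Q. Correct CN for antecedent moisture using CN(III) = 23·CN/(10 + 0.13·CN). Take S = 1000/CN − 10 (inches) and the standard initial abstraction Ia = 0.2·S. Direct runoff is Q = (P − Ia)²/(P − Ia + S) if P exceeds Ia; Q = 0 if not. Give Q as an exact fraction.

CN(III) from CN(II)=91: (23·91)/(10 + 0.13·91) = 209300/2183 ≈ 95.877
S = 1000/(209300/2183) − 10 = 900/2093 in ≈ 0.430 in
Ia = 0.2·(900/2093) = 180/2093 in ≈ 0.086 in
Since P=7.870 > Ia=0.086: effective rainfall P−Ia = 1629191/209300 in
Q: (1629191/209300)² ÷ (1719191/209300) = 2654263314481/359826676300 in (≈ 7.377 in)

Q = 2654263314481/359826676300 in ≈ 7.377 in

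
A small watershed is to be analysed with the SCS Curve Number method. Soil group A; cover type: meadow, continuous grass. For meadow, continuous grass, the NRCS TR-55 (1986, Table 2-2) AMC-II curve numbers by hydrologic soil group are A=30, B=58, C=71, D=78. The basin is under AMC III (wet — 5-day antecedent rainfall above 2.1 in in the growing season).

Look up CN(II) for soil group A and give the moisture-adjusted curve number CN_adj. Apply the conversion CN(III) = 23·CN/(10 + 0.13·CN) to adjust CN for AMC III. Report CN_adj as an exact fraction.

CN_adj = 6900/139 ≈ 49.640

NRCS table: meadow, continuous grass, soil group A → CN(II) = 30
Wet (AMC III): CN(III) = 23·30/(10 + 0.13·30) = 690/(139/10) = 6900/139 ≈ 49.640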